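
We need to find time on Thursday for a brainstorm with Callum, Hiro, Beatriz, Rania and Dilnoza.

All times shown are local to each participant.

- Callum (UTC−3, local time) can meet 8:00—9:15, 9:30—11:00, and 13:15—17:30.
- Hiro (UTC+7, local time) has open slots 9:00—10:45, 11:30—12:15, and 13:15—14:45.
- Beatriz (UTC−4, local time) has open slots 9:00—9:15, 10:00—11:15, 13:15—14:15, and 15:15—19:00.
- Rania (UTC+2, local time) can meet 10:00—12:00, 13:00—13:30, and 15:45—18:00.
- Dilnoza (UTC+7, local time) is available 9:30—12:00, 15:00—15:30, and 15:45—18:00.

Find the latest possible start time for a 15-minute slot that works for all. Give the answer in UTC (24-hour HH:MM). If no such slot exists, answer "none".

Callum → UTC: 11:00–12:15, 12:30–14:00, 16:15–20:30.
Hiro → UTC: 02:00–03:45, 04:30–05:15, 06:15–07:45.
Beatriz → UTC: 13:00–13:15, 14:00–15:15, 17:15–18:15, 19:15–23:00.
Rania → UTC: 08:00–10:00, 11:00–11:30, 13:45–16:00.
Dilnoza → UTC: 02:30–05:00, 08:00–08:30, 08:45–11:00.
Callum ∩ Hiro: (none).
Callum ∩ Hiro ∩ Beatriz: (none).
Callum ∩ Hiro ∩ Beatriz ∩ Rania: (none).
Callum ∩ Hiro ∩ Beatriz ∩ Rania ∩ Dilnoza: (none).
Windows ≥ 15 min: (none).

none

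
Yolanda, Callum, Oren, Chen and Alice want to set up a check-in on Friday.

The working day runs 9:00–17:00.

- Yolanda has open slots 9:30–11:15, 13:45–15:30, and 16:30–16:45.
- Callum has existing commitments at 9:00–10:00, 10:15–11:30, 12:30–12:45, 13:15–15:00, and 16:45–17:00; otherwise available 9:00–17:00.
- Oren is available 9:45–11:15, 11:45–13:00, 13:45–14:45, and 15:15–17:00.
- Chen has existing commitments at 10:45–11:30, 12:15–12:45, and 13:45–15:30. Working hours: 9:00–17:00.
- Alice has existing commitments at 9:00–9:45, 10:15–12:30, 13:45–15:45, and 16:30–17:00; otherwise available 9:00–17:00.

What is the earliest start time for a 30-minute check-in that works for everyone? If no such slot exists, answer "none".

Callum free within 09:00–17:00: 10:00–10:15, 11:30–12:30, 12:45–13:15, 15:00–16:45.
Chen free within 09:00–17:00: 09:00–10:45, 11:30–12:15, 12:45–13:45, 15:30–17:00.
Alice free within 09:00–17:00: 09:45–10:15, 12:30–13:45, 15:45–16:30.
Yolanda ∩ Callum: 10:00–10:15, 15:00–15:30, 16:30–16:45.
Yolanda ∩ Callum ∩ Oren: 10:00–10:15, 15:15–15:30, 16:30–16:45.
Yolanda ∩ Callum ∩ Oren ∩ Chen: 10:00–10:15, 16:30–16:45.
Yolanda ∩ Callum ∩ Oren ∩ Chen ∩ Alice: 10:00–10:15.
Windows ≥ 30 min: (none).

none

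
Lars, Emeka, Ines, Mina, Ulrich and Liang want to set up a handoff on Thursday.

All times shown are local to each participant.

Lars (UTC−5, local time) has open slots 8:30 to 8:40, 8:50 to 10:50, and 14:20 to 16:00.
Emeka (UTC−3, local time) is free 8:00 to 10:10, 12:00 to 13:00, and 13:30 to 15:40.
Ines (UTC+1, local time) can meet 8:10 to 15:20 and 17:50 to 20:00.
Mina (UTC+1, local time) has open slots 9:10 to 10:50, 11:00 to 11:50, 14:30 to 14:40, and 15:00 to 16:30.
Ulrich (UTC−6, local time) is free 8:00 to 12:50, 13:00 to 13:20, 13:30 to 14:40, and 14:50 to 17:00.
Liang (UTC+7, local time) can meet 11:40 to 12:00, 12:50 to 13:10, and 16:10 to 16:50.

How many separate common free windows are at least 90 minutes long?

0

Lars → UTC: 13:30–13:40, 13:50–15:50, 19:20–21:00.
Emeka → UTC: 11:00–13:10, 15:00–16:00, 16:30–18:40.
Ines → UTC: 07:10–14:20, 16:50–19:00.
Mina → UTC: 08:10–09:50, 10:00–10:50, 13:30–13:40, 14:00–15:30.
Ulrich → UTC: 14:00–18:50, 19:00–19:20, 19:30–20:40, 20:50–23:00.
Liang → UTC: 04:40–05:00, 05:50–06:10, 09:10–09:50.
Lars ∩ Emeka: 15:00–15:50.
Lars ∩ Emeka ∩ Ines: (none).
Lars ∩ Emeka ∩ Ines ∩ Mina: (none).
Lars ∩ Emeka ∩ Ines ∩ Mina ∩ Ulrich: (none).
Lars ∩ Emeka ∩ Ines ∩ Mina ∩ Ulrich ∩ Liang: (none).
Windows ≥ 90 min: (none).
That's 0 windows.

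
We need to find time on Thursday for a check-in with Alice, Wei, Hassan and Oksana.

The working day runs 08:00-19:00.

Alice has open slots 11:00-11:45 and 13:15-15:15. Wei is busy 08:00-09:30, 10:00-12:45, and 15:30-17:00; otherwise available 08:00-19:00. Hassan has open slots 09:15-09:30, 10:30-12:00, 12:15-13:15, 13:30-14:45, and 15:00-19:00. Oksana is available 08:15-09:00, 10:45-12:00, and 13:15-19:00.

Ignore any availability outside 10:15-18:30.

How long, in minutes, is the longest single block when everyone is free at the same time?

75 minutes

Wei free within 08:00–19:00: 09:30–10:00, 12:45–15:30, 17:00–19:00.
Alice ∩ Wei: 13:15–15:15.
Alice ∩ Wei ∩ Hassan: 13:30–14:45, 15:00–15:15.
Alice ∩ Wei ∩ Hassan ∩ Oksana: 13:30–14:45, 15:00–15:15.
Restricted to 10:15–18:30: 13:30–14:45, 15:00–15:15.
Common window lengths: 75, 15 min; longest is 75.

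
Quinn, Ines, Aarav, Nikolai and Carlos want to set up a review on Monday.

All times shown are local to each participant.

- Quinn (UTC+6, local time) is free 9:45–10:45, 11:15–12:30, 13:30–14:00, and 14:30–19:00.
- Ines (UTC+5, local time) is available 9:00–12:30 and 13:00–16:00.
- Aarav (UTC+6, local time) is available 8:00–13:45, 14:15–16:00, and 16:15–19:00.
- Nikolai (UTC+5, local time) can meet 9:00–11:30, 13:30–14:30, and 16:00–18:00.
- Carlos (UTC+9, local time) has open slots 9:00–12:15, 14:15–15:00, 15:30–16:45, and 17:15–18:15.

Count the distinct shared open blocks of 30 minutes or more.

Quinn → UTC: 03:45–04:45, 05:15–06:30, 07:30–08:00, 08:30–13:00.
Ines → UTC: 04:00–07:30, 08:00–11:00.
Aarav → UTC: 02:00–07:45, 08:15–10:00, 10:15–13:00.
Nikolai → UTC: 04:00–06:30, 08:30–09:30, 11:00–13:00.
Carlos → UTC: 00:00–03:15, 05:15–06:00, 06:30–07:45, 08:15–09:15.
Quinn ∩ Ines: 04:00–04:45, 05:15–06:30, 08:30–11:00.
Quinn ∩ Ines ∩ Aarav: 04:00–04:45, 05:15–06:30, 08:30–10:00, 10:15–11:00.
Quinn ∩ Ines ∩ Aarav ∩ Nikolai: 04:00–04:45, 05:15–06:30, 08:30–09:30.
Quinn ∩ Ines ∩ Aarav ∩ Nikolai ∩ Carlos: 05:15–06:00, 08:30–09:15.
Windows ≥ 30 min: 05:15–06:00, 08:30–09:15.
That's 2 windows.

2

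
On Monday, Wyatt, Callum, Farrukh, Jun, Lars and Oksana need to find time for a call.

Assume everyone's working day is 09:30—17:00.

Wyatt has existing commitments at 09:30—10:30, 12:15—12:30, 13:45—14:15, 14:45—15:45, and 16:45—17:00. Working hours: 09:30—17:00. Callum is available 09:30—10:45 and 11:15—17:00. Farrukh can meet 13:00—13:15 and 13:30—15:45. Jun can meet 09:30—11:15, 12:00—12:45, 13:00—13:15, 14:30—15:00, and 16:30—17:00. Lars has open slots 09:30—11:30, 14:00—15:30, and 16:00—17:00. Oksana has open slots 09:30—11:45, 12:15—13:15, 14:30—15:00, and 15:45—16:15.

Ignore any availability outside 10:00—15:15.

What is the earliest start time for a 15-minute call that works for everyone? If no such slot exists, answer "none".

Wyatt free within 09:30–17:00: 10:30–12:15, 12:30–13:45, 14:15–14:45, 15:45–16:45.
Wyatt ∩ Callum: 10:30–10:45, 11:15–12:15, 12:30–13:45, 14:15–14:45, 15:45–16:45.
Wyatt ∩ Callum ∩ Farrukh: 13:00–13:15, 13:30–13:45, 14:15–14:45.
Wyatt ∩ Callum ∩ Farrukh ∩ Jun: 13:00–13:15, 14:30–14:45.
Wyatt ∩ Callum ∩ Farrukh ∩ Jun ∩ Lars: 14:30–14:45.
Wyatt ∩ Callum ∩ Farrukh ∩ Jun ∩ Lars ∩ Oksana: 14:30–14:45.
Restricted to 10:00–15:15: 14:30–14:45.
Windows ≥ 15 min: 14:30–14:45.
Earliest such window starts at 14:30.

14:30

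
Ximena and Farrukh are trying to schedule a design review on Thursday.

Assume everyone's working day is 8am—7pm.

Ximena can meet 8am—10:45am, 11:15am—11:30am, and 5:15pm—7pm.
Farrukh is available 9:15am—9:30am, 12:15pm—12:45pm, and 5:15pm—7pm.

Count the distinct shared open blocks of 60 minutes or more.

Ximena ∩ Farrukh: 09:15–09:30, 17:15–19:00.
Windows ≥ 60 min: 17:15–19:00.
That's 1 window.

1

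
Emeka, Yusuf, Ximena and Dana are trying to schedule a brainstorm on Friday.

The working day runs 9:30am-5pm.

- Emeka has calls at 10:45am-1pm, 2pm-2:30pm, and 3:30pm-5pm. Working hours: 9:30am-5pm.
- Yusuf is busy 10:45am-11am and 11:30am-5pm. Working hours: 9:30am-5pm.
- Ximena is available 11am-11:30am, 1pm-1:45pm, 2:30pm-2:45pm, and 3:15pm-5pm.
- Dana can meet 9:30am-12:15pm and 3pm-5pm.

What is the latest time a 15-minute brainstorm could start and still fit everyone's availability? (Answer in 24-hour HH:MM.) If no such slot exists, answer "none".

none

Emeka free within 09:30–17:00: 09:30–10:45, 13:00–14:00, 14:30–15:30.
Yusuf free within 09:30–17:00: 09:30–10:45, 11:00–11:30.
Emeka ∩ Yusuf: 09:30–10:45.
Emeka ∩ Yusuf ∩ Ximena: (none).
Emeka ∩ Yusuf ∩ Ximena ∩ Dana: (none).
Windows ≥ 15 min: (none).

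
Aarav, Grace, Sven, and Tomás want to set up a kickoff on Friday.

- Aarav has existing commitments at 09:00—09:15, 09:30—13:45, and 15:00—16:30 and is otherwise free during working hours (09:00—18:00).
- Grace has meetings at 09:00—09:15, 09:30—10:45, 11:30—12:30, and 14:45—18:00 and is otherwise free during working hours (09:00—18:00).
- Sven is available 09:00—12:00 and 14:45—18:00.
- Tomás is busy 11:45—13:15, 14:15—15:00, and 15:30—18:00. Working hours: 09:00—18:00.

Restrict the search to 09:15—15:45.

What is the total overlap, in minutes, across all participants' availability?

15 minutes

Aarav free within 09:00–18:00: 09:15–09:30, 13:45–15:00, 16:30–18:00.
Grace free within 09:00–18:00: 09:15–09:30, 10:45–11:30, 12:30–14:45.
Tomás free within 09:00–18:00: 09:00–11:45, 13:15–14:15, 15:00–15:30.
Aarav ∩ Grace: 09:15–09:30, 13:45–14:45.
Aarav ∩ Grace ∩ Sven: 09:15–09:30.
Aarav ∩ Grace ∩ Sven ∩ Tomás: 09:15–09:30.
Restricted to 09:15–15:45: 09:15–09:30.
Total common minutes: 15.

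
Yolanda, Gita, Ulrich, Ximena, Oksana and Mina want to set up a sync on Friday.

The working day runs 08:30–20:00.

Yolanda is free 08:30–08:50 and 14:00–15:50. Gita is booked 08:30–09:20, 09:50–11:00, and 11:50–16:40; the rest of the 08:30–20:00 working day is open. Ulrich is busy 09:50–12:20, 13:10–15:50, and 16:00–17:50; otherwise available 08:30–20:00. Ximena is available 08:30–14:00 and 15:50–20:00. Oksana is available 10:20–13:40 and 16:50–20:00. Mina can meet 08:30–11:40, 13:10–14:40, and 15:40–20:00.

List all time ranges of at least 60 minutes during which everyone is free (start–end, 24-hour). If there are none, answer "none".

Gita free within 08:30–20:00: 09:20–09:50, 11:00–11:50, 16:40–20:00.
Ulrich free within 08:30–20:00: 08:30–09:50, 12:20–13:10, 15:50–16:00, 17:50–20:00.
Yolanda ∩ Gita: (none).
Yolanda ∩ Gita ∩ Ulrich: (none).
Yolanda ∩ Gita ∩ Ulrich ∩ Ximena: (none).
Yolanda ∩ Gita ∩ Ulrich ∩ Ximena ∩ Oksana: (none).
Yolanda ∩ Gita ∩ Ulrich ∩ Ximena ∩ Oksana ∩ Mina: (none).
Windows ≥ 60 min: (none).

none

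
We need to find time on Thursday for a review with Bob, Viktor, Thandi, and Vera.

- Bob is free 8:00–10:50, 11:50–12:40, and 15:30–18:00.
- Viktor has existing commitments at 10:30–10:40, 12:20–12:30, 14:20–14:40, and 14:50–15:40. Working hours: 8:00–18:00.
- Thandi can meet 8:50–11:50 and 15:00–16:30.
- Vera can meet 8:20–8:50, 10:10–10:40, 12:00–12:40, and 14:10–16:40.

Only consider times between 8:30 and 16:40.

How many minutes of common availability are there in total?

70 minutes

Viktor free within 08:00–18:00: 08:00–10:30, 10:40–12:20, 12:30–14:20, 14:40–14:50, 15:40–18:00.
Bob ∩ Viktor: 08:00–10:30, 10:40–10:50, 11:50–12:20, 12:30–12:40, 15:40–18:00.
Bob ∩ Viktor ∩ Thandi: 08:50–10:30, 10:40–10:50, 15:40–16:30.
Bob ∩ Viktor ∩ Thandi ∩ Vera: 10:10–10:30, 15:40–16:30.
Restricted to 08:30–16:40: 10:10–10:30, 15:40–16:30.
Total common minutes: 20 + 50 = 70.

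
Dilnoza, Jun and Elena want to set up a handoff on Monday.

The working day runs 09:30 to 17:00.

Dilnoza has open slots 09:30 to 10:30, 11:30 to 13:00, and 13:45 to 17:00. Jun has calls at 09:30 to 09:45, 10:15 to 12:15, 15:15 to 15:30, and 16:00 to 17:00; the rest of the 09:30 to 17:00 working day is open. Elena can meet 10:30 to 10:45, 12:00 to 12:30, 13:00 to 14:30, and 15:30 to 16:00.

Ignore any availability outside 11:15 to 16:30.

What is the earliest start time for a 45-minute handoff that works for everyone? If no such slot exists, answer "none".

Jun free within 09:30–17:00: 09:45–10:15, 12:15–15:15, 15:30–16:00.
Dilnoza ∩ Jun: 09:45–10:15, 12:15–13:00, 13:45–15:15, 15:30–16:00.
Dilnoza ∩ Jun ∩ Elena: 12:15–12:30, 13:45–14:30, 15:30–16:00.
Restricted to 11:15–16:30: 12:15–12:30, 13:45–14:30, 15:30–16:00.
Windows ≥ 45 min: 13:45–14:30.
Earliest such window starts at 13:45.

13:45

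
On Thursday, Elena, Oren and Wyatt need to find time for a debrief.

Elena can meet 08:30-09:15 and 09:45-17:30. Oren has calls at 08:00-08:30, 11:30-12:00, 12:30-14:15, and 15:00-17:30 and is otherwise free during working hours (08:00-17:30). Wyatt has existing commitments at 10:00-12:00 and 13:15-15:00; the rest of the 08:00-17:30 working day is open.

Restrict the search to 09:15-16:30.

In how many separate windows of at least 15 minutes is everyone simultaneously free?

2

Oren free within 08:00–17:30: 08:30–11:30, 12:00–12:30, 14:15–15:00.
Wyatt free within 08:00–17:30: 08:00–10:00, 12:00–13:15, 15:00–17:30.
Elena ∩ Oren: 08:30–09:15, 09:45–11:30, 12:00–12:30, 14:15–15:00.
Elena ∩ Oren ∩ Wyatt: 08:30–09:15, 09:45–10:00, 12:00–12:30.
Restricted to 09:15–16:30: 09:45–10:00, 12:00–12:30.
Windows ≥ 15 min: 09:45–10:00, 12:00–12:30.
That's 2 windows.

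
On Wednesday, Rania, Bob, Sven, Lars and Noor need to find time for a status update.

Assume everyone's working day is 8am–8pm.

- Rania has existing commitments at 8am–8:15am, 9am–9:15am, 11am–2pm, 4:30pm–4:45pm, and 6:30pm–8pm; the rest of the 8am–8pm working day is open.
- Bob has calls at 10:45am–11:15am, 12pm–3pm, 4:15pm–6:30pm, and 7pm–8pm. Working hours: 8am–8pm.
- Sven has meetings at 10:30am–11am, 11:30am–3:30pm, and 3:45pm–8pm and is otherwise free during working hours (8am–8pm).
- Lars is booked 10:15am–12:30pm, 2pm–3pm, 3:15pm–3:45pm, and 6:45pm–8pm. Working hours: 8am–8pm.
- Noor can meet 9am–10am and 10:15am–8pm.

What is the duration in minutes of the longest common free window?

45 minutes

Rania free within 08:00–20:00: 08:15–09:00, 09:15–11:00, 14:00–16:30, 16:45–18:30.
Bob free within 08:00–20:00: 08:00–10:45, 11:15–12:00, 15:00–16:15, 18:30–19:00.
Sven free within 08:00–20:00: 08:00–10:30, 11:00–11:30, 15:30–15:45.
Lars free within 08:00–20:00: 08:00–10:15, 12:30–14:00, 15:00–15:15, 15:45–18:45.
Rania ∩ Bob: 08:15–09:00, 09:15–10:45, 15:00–16:15.
Rania ∩ Bob ∩ Sven: 08:15–09:00, 09:15–10:30, 15:30–15:45.
Rania ∩ Bob ∩ Sven ∩ Lars: 08:15–09:00, 09:15–10:15.
Rania ∩ Bob ∩ Sven ∩ Lars ∩ Noor: 09:15–10:00.
Single common window of 45 minutes.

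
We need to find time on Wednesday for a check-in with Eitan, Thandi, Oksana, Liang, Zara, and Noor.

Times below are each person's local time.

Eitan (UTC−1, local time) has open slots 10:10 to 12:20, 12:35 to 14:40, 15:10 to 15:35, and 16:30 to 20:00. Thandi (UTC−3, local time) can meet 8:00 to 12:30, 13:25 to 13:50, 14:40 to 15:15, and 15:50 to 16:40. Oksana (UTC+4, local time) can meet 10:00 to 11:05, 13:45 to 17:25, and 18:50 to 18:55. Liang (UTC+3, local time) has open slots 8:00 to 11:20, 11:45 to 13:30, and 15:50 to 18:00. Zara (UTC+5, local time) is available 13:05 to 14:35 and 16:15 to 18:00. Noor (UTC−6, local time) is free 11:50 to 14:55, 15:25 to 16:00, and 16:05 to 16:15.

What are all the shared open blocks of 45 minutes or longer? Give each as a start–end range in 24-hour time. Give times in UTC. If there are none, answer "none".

Eitan → UTC: 11:10–13:20, 13:35–15:40, 16:10–16:35, 17:30–21:00.
Thandi → UTC: 11:00–15:30, 16:25–16:50, 17:40–18:15, 18:50–19:40.
Oksana → UTC: 06:00–07:05, 09:45–13:25, 14:50–14:55.
Liang → UTC: 05:00–08:20, 08:45–10:30, 12:50–15:00.
Zara → UTC: 08:05–09:35, 11:15–13:00.
Noor → UTC: 17:50–20:55, 21:25–22:00, 22:05–22:15.
Eitan ∩ Thandi: 11:10–13:20, 13:35–15:30, 16:25–16:35, 17:40–18:15, 18:50–19:40.
Eitan ∩ Thandi ∩ Oksana: 11:10–13:20, 14:50–14:55.
Eitan ∩ Thandi ∩ Oksana ∩ Liang: 12:50–13:20, 14:50–14:55.
Eitan ∩ Thandi ∩ Oksana ∩ Liang ∩ Zara: 12:50–13:00.
Eitan ∩ Thandi ∩ Oksana ∩ Liang ∩ Zara ∩ Noor: (none).
Windows ≥ 45 min: (none).

none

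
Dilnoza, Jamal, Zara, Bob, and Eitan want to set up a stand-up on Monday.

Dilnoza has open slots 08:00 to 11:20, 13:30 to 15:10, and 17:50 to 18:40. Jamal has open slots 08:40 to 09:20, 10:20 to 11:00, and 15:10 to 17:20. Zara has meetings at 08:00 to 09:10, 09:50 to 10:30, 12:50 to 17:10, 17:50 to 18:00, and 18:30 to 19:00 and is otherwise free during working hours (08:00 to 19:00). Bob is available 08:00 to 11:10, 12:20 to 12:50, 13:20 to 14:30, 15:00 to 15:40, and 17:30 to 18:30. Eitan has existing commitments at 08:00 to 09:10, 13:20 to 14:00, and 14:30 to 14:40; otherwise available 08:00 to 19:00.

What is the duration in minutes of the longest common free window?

Zara free within 08:00–19:00: 09:10–09:50, 10:30–12:50, 17:10–17:50, 18:00–18:30.
Eitan free within 08:00–19:00: 09:10–13:20, 14:00–14:30, 14:40–19:00.
Dilnoza ∩ Jamal: 08:40–09:20, 10:20–11:00.
Dilnoza ∩ Jamal ∩ Zara: 09:10–09:20, 10:30–11:00.
Dilnoza ∩ Jamal ∩ Zara ∩ Bob: 09:10–09:20, 10:30–11:00.
Dilnoza ∩ Jamal ∩ Zara ∩ Bob ∩ Eitan: 09:10–09:20, 10:30–11:00.
Common window lengths: 10, 30 min; longest is 30.

30 minutes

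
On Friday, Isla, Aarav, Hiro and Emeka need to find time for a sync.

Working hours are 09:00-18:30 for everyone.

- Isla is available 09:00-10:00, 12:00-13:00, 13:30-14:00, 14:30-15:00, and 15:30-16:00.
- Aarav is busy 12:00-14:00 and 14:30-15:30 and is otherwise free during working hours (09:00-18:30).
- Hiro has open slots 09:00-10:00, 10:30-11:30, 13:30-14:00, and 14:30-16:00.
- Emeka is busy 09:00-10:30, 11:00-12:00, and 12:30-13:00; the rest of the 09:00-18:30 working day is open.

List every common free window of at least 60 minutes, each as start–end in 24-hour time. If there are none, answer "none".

Aarav free within 09:00–18:30: 09:00–12:00, 14:00–14:30, 15:30–18:30.
Emeka free within 09:00–18:30: 10:30–11:00, 12:00–12:30, 13:00–18:30.
Isla ∩ Aarav: 09:00–10:00, 15:30–16:00.
Isla ∩ Aarav ∩ Hiro: 09:00–10:00, 15:30–16:00.
Isla ∩ Aarav ∩ Hiro ∩ Emeka: 15:30–16:00.
Windows ≥ 60 min: (none).

none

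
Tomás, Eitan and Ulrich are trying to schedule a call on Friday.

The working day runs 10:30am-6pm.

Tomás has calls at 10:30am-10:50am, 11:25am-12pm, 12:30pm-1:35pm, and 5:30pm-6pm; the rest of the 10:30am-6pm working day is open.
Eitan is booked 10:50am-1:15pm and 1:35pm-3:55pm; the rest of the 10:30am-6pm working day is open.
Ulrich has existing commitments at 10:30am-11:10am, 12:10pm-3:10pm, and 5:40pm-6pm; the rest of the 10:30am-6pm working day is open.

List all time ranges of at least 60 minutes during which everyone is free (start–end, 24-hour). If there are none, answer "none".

15:55–17:30

Tomás free within 10:30–18:00: 10:50–11:25, 12:00–12:30, 13:35–17:30.
Eitan free within 10:30–18:00: 10:30–10:50, 13:15–13:35, 15:55–18:00.
Ulrich free within 10:30–18:00: 11:10–12:10, 15:10–17:40.
Tomás ∩ Eitan: 15:55–17:30.
Tomás ∩ Eitan ∩ Ulrich: 15:55–17:30.
Windows ≥ 60 min: 15:55–17:30.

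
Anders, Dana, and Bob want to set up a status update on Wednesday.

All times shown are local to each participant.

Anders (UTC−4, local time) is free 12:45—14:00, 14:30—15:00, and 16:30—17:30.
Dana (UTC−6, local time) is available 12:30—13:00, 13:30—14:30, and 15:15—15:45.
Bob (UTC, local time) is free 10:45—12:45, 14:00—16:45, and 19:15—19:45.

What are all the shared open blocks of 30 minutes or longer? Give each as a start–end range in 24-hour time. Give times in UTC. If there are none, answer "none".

Anders → UTC: 16:45–18:00, 18:30–19:00, 20:30–21:30.
Dana → UTC: 18:30–19:00, 19:30–20:30, 21:15–21:45.
Bob → UTC: 10:45–12:45, 14:00–16:45, 19:15–19:45.
Anders ∩ Dana: 18:30–19:00, 21:15–21:30.
Anders ∩ Dana ∩ Bob: (none).
Windows ≥ 30 min: (none).

none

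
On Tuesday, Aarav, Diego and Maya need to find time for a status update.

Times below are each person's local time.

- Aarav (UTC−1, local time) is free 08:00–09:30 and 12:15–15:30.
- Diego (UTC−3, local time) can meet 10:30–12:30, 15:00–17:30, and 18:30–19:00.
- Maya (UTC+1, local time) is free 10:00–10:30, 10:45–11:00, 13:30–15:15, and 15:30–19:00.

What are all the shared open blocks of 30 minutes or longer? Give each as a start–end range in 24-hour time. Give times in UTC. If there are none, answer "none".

13:30–14:15, 14:30–15:30

Aarav → UTC: 09:00–10:30, 13:15–16:30.
Diego → UTC: 13:30–15:30, 18:00–20:30, 21:30–22:00.
Maya → UTC: 09:00–09:30, 09:45–10:00, 12:30–14:15, 14:30–18:00.
Aarav ∩ Diego: 13:30–15:30.
Aarav ∩ Diego ∩ Maya: 13:30–14:15, 14:30–15:30.
Windows ≥ 30 min: 13:30–14:15, 14:30–15:30.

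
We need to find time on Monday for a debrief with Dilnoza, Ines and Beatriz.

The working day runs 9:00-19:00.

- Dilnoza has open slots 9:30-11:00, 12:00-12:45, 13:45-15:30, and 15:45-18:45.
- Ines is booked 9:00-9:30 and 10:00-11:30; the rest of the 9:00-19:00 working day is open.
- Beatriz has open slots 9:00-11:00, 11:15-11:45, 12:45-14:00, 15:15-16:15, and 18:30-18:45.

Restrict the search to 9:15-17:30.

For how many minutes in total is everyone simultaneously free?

Ines free within 09:00–19:00: 09:30–10:00, 11:30–19:00.
Dilnoza ∩ Ines: 09:30–10:00, 12:00–12:45, 13:45–15:30, 15:45–18:45.
Dilnoza ∩ Ines ∩ Beatriz: 09:30–10:00, 13:45–14:00, 15:15–15:30, 15:45–16:15, 18:30–18:45.
Restricted to 09:15–17:30: 09:30–10:00, 13:45–14:00, 15:15–15:30, 15:45–16:15.
Total common minutes: 30 + 15 + 15 + 30 = 90.

90 minutes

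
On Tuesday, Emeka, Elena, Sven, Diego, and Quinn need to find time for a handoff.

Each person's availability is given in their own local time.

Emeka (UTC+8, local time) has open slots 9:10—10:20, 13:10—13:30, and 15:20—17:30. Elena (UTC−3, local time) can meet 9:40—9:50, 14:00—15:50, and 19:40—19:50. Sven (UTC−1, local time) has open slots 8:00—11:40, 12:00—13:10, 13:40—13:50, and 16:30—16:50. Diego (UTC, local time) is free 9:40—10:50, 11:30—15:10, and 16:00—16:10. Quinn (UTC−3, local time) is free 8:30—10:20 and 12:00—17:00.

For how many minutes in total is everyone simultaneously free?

0 minutes

Emeka → UTC: 01:10–02:20, 05:10–05:30, 07:20–09:30.
Elena → UTC: 12:40–12:50, 17:00–18:50, 22:40–22:50.
Sven → UTC: 09:00–12:40, 13:00–14:10, 14:40–14:50, 17:30–17:50.
Diego → UTC: 09:40–10:50, 11:30–15:10, 16:00–16:10.
Quinn → UTC: 11:30–13:20, 15:00–20:00.
Emeka ∩ Elena: (none).
Emeka ∩ Elena ∩ Sven: (none).
Emeka ∩ Elena ∩ Sven ∩ Diego: (none).
Emeka ∩ Elena ∩ Sven ∩ Diego ∩ Quinn: (none).
Total common minutes: 0.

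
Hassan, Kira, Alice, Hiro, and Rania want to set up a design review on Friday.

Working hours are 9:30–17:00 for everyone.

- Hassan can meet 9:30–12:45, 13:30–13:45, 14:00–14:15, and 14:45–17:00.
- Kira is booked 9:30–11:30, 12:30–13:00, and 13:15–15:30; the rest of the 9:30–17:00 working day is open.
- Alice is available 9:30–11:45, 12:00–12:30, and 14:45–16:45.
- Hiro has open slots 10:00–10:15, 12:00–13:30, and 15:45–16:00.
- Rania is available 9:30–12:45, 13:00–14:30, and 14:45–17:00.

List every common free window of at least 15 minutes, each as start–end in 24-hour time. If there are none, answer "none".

Kira free within 09:30–17:00: 11:30–12:30, 13:00–13:15, 15:30–17:00.
Hassan ∩ Kira: 11:30–12:30, 15:30–17:00.
Hassan ∩ Kira ∩ Alice: 11:30–11:45, 12:00–12:30, 15:30–16:45.
Hassan ∩ Kira ∩ Alice ∩ Hiro: 12:00–12:30, 15:45–16:00.
Hassan ∩ Kira ∩ Alice ∩ Hiro ∩ Rania: 12:00–12:30, 15:45–16:00.
Windows ≥ 15 min: 12:00–12:30, 15:45–16:00.

12:00–12:30, 15:45–16:00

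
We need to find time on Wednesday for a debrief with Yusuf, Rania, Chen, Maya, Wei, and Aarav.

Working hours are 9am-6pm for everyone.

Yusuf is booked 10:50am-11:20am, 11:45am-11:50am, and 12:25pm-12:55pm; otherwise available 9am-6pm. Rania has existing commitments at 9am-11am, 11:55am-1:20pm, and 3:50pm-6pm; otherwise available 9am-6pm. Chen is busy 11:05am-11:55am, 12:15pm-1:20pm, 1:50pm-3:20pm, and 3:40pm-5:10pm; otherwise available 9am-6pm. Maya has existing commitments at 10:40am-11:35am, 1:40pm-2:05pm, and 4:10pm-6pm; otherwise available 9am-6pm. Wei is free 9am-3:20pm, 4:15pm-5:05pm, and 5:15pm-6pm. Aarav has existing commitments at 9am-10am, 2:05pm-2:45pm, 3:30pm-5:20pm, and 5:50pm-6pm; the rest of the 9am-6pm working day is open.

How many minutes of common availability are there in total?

Yusuf free within 09:00–18:00: 09:00–10:50, 11:20–11:45, 11:50–12:25, 12:55–18:00.
Rania free within 09:00–18:00: 11:00–11:55, 13:20–15:50.
Chen free within 09:00–18:00: 09:00–11:05, 11:55–12:15, 13:20–13:50, 15:20–15:40, 17:10–18:00.
Maya free within 09:00–18:00: 09:00–10:40, 11:35–13:40, 14:05–16:10.
Aarav free within 09:00–18:00: 10:00–14:05, 14:45–15:30, 17:20–17:50.
Yusuf ∩ Rania: 11:20–11:45, 11:50–11:55, 13:20–15:50.
Yusuf ∩ Rania ∩ Chen: 13:20–13:50, 15:20–15:40.
Yusuf ∩ Rania ∩ Chen ∩ Maya: 13:20–13:40, 15:20–15:40.
Yusuf ∩ Rania ∩ Chen ∩ Maya ∩ Wei: 13:20–13:40.
Yusuf ∩ Rania ∩ Chen ∩ Maya ∩ Wei ∩ Aarav: 13:20–13:40.
Total common minutes: 20.

20 minutes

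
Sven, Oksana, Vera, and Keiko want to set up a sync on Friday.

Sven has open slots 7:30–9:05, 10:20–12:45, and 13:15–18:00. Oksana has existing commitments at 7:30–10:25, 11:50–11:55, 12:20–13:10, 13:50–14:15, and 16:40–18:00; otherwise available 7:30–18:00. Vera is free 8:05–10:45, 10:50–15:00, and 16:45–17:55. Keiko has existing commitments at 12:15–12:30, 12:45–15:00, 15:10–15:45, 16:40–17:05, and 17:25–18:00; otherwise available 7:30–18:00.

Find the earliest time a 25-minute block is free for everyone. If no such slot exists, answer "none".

10:50

Oksana free within 07:30–18:00: 10:25–11:50, 11:55–12:20, 13:10–13:50, 14:15–16:40.
Keiko free within 07:30–18:00: 07:30–12:15, 12:30–12:45, 15:00–15:10, 15:45–16:40, 17:05–17:25.
Sven ∩ Oksana: 10:25–11:50, 11:55–12:20, 13:15–13:50, 14:15–16:40.
Sven ∩ Oksana ∩ Vera: 10:25–10:45, 10:50–11:50, 11:55–12:20, 13:15–13:50, 14:15–15:00.
Sven ∩ Oksana ∩ Vera ∩ Keiko: 10:25–10:45, 10:50–11:50, 11:55–12:15.
Windows ≥ 25 min: 10:50–11:50.
Earliest such window starts at 10:50.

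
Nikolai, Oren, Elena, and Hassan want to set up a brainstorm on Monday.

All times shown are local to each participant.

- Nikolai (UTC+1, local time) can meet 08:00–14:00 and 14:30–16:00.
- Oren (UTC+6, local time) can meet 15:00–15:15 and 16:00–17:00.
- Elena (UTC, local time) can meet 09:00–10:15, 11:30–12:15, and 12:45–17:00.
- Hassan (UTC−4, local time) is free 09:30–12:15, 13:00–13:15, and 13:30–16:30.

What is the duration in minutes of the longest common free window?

Nikolai → UTC: 07:00–13:00, 13:30–15:00.
Oren → UTC: 09:00–09:15, 10:00–11:00.
Elena → UTC: 09:00–10:15, 11:30–12:15, 12:45–17:00.
Hassan → UTC: 13:30–16:15, 17:00–17:15, 17:30–20:30.
Nikolai ∩ Oren: 09:00–09:15, 10:00–11:00.
Nikolai ∩ Oren ∩ Elena: 09:00–09:15, 10:00–10:15.
Nikolai ∩ Oren ∩ Elena ∩ Hassan: (none).
No common window.

0 minutes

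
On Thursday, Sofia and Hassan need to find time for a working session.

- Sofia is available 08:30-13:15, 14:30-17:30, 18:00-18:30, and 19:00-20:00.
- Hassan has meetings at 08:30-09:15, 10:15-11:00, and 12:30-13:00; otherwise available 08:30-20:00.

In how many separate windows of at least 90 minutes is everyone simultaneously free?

2

Hassan free within 08:30–20:00: 09:15–10:15, 11:00–12:30, 13:00–20:00.
Sofia ∩ Hassan: 09:15–10:15, 11:00–12:30, 13:00–13:15, 14:30–17:30, 18:00–18:30, 19:00–20:00.
Windows ≥ 90 min: 11:00–12:30, 14:30–17:30.
That's 2 windows.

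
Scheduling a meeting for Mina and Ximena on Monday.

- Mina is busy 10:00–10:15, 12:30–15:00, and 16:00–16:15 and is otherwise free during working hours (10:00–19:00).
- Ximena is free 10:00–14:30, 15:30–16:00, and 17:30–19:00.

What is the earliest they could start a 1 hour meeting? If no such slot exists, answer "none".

Mina free within 10:00–19:00: 10:15–12:30, 15:00–16:00, 16:15–19:00.
Mina ∩ Ximena: 10:15–12:30, 15:30–16:00, 17:30–19:00.
Windows ≥ 60 min: 10:15–12:30, 17:30–19:00.
Earliest such window starts at 10:15.

10:15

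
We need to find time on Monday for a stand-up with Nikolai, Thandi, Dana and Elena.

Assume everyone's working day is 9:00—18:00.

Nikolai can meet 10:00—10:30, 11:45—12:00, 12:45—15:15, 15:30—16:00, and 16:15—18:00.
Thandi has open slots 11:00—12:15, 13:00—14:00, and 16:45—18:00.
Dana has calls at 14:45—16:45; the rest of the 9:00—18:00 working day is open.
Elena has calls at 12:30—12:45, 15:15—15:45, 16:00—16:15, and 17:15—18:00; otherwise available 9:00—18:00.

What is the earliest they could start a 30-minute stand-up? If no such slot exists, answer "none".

13:00

Dana free within 09:00–18:00: 09:00–14:45, 16:45–18:00.
Elena free within 09:00–18:00: 09:00–12:30, 12:45–15:15, 15:45–16:00, 16:15–17:15.
Nikolai ∩ Thandi: 11:45–12:00, 13:00–14:00, 16:45–18:00.
Nikolai ∩ Thandi ∩ Dana: 11:45–12:00, 13:00–14:00, 16:45–18:00.
Nikolai ∩ Thandi ∩ Dana ∩ Elena: 11:45–12:00, 13:00–14:00, 16:45–17:15.
Windows ≥ 30 min: 13:00–14:00, 16:45–17:15.
Earliest such window starts at 13:00.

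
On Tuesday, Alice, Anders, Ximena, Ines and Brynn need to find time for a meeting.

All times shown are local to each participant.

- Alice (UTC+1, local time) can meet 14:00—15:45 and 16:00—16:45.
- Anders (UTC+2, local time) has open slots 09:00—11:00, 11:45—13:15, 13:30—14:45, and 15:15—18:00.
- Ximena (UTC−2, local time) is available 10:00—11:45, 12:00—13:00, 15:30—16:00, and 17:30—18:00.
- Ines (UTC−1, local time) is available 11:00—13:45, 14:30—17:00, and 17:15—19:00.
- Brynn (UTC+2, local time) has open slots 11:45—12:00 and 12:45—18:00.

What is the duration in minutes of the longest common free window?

45 minutes

Alice → UTC: 13:00–14:45, 15:00–15:45.
Anders → UTC: 07:00–09:00, 09:45–11:15, 11:30–12:45, 13:15–16:00.
Ximena → UTC: 12:00–13:45, 14:00–15:00, 17:30–18:00, 19:30–20:00.
Ines → UTC: 12:00–14:45, 15:30–18:00, 18:15–20:00.
Brynn → UTC: 09:45–10:00, 10:45–16:00.
Alice ∩ Anders: 13:15–14:45, 15:00–15:45.
Alice ∩ Anders ∩ Ximena: 13:15–13:45, 14:00–14:45.
Alice ∩ Anders ∩ Ximena ∩ Ines: 13:15–13:45, 14:00–14:45.
Alice ∩ Anders ∩ Ximena ∩ Ines ∩ Brynn: 13:15–13:45, 14:00–14:45.
Common window lengths: 30, 45 min; longest is 45.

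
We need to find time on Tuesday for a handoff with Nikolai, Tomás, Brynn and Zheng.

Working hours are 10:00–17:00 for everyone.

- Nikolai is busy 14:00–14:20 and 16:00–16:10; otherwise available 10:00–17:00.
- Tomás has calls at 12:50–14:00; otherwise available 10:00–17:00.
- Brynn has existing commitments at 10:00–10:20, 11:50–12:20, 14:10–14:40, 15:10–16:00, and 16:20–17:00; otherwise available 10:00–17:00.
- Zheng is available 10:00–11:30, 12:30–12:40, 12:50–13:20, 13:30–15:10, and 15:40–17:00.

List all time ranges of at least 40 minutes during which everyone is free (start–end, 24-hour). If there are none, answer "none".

Nikolai free within 10:00–17:00: 10:00–14:00, 14:20–16:00, 16:10–17:00.
Tomás free within 10:00–17:00: 10:00–12:50, 14:00–17:00.
Brynn free within 10:00–17:00: 10:20–11:50, 12:20–14:10, 14:40–15:10, 16:00–16:20.
Nikolai ∩ Tomás: 10:00–12:50, 14:20–16:00, 16:10–17:00.
Nikolai ∩ Tomás ∩ Brynn: 10:20–11:50, 12:20–12:50, 14:40–15:10, 16:10–16:20.
Nikolai ∩ Tomás ∩ Brynn ∩ Zheng: 10:20–11:30, 12:30–12:40, 14:40–15:10, 16:10–16:20.
Windows ≥ 40 min: 10:20–11:30.

10:20–11:30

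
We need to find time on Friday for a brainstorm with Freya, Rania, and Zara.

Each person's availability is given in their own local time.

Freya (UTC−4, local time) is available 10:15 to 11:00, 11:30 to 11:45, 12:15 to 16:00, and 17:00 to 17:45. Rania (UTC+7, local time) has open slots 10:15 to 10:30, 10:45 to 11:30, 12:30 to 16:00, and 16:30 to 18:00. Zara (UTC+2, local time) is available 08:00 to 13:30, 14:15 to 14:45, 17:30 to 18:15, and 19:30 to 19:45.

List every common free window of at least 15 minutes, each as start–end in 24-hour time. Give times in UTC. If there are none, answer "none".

none

Freya → UTC: 14:15–15:00, 15:30–15:45, 16:15–20:00, 21:00–21:45.
Rania → UTC: 03:15–03:30, 03:45–04:30, 05:30–09:00, 09:30–11:00.
Zara → UTC: 06:00–11:30, 12:15–12:45, 15:30–16:15, 17:30–17:45.
Freya ∩ Rania: (none).
Freya ∩ Rania ∩ Zara: (none).
Windows ≥ 15 min: (none).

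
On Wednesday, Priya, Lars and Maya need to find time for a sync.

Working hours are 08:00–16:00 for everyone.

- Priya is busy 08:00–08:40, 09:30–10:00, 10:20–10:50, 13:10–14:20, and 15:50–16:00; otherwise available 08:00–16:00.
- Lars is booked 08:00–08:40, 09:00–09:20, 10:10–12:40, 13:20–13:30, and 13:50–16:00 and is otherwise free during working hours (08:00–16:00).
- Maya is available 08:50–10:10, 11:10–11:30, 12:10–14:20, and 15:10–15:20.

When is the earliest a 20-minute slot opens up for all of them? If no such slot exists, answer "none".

12:40

Priya free within 08:00–16:00: 08:40–09:30, 10:00–10:20, 10:50–13:10, 14:20–15:50.
Lars free within 08:00–16:00: 08:40–09:00, 09:20–10:10, 12:40–13:20, 13:30–13:50.
Priya ∩ Lars: 08:40–09:00, 09:20–09:30, 10:00–10:10, 12:40–13:10.
Priya ∩ Lars ∩ Maya: 08:50–09:00, 09:20–09:30, 10:00–10:10, 12:40–13:10.
Windows ≥ 20 min: 12:40–13:10.
Earliest such window starts at 12:40.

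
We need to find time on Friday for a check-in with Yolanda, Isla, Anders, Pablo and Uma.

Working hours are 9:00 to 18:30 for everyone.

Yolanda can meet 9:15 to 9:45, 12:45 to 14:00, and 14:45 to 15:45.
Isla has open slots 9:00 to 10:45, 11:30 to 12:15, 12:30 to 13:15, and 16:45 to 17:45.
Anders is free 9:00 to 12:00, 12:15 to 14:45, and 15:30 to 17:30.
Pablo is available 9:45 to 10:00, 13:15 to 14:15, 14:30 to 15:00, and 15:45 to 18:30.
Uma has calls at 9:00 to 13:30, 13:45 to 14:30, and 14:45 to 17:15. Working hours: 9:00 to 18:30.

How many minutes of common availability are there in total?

0 minutes

Uma free within 09:00–18:30: 13:30–13:45, 14:30–14:45, 17:15–18:30.
Yolanda ∩ Isla: 09:15–09:45, 12:45–13:15.
Yolanda ∩ Isla ∩ Anders: 09:15–09:45, 12:45–13:15.
Yolanda ∩ Isla ∩ Anders ∩ Pablo: (none).
Yolanda ∩ Isla ∩ Anders ∩ Pablo ∩ Uma: (none).
Total common minutes: 0.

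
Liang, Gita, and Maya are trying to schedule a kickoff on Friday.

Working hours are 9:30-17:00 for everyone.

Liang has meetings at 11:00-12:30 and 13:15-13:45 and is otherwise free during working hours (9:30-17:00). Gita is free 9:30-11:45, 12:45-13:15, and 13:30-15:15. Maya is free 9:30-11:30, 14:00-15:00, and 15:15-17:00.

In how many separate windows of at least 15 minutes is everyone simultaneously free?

Liang free within 09:30–17:00: 09:30–11:00, 12:30–13:15, 13:45–17:00.
Liang ∩ Gita: 09:30–11:00, 12:45–13:15, 13:45–15:15.
Liang ∩ Gita ∩ Maya: 09:30–11:00, 14:00–15:00.
Windows ≥ 15 min: 09:30–11:00, 14:00–15:00.
That's 2 windows.

2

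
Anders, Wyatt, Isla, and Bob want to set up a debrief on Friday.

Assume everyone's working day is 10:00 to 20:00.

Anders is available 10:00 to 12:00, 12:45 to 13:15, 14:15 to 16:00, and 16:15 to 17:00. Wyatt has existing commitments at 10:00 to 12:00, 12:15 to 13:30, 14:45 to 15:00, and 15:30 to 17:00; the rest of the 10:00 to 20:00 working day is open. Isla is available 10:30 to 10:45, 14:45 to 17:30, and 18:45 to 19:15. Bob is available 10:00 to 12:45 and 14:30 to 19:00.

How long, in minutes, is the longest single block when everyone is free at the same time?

Wyatt free within 10:00–20:00: 12:00–12:15, 13:30–14:45, 15:00–15:30, 17:00–20:00.
Anders ∩ Wyatt: 14:15–14:45, 15:00–15:30.
Anders ∩ Wyatt ∩ Isla: 15:00–15:30.
Anders ∩ Wyatt ∩ Isla ∩ Bob: 15:00–15:30.
Single common window of 30 minutes.

30 minutes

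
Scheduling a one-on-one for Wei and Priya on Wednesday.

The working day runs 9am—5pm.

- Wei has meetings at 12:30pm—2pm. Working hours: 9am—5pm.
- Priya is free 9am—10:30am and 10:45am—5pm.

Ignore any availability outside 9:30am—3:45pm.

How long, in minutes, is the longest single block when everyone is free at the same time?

105 minutes

Wei free within 09:00–17:00: 09:00–12:30, 14:00–17:00.
Wei ∩ Priya: 09:00–10:30, 10:45–12:30, 14:00–17:00.
Restricted to 09:30–15:45: 09:30–10:30, 10:45–12:30, 14:00–15:45.
Common window lengths: 60, 105, 105 min; longest is 105.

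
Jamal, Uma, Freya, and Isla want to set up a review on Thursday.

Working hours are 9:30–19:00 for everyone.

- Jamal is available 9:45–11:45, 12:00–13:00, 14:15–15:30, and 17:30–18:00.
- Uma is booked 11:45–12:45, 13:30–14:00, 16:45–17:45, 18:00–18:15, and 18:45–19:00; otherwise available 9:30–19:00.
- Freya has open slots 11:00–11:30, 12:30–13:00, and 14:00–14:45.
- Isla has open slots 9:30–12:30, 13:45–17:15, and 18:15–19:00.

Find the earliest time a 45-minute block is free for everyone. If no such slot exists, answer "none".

Uma free within 09:30–19:00: 09:30–11:45, 12:45–13:30, 14:00–16:45, 17:45–18:00, 18:15–18:45.
Jamal ∩ Uma: 09:45–11:45, 12:45–13:00, 14:15–15:30, 17:45–18:00.
Jamal ∩ Uma ∩ Freya: 11:00–11:30, 12:45–13:00, 14:15–14:45.
Jamal ∩ Uma ∩ Freya ∩ Isla: 11:00–11:30, 14:15–14:45.
Windows ≥ 45 min: (none).

none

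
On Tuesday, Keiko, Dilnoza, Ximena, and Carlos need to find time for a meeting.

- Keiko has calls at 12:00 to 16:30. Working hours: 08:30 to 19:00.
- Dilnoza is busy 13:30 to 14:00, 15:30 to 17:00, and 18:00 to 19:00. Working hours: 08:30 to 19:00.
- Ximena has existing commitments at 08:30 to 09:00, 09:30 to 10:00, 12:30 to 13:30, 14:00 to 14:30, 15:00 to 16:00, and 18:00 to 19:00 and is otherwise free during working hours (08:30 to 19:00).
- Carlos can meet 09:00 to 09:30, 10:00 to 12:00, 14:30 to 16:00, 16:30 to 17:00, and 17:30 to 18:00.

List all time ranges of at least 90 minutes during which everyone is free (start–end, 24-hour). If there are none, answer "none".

10:00–12:00

Keiko free within 08:30–19:00: 08:30–12:00, 16:30–19:00.
Dilnoza free within 08:30–19:00: 08:30–13:30, 14:00–15:30, 17:00–18:00.
Ximena free within 08:30–19:00: 09:00–09:30, 10:00–12:30, 13:30–14:00, 14:30–15:00, 16:00–18:00.
Keiko ∩ Dilnoza: 08:30–12:00, 17:00–18:00.
Keiko ∩ Dilnoza ∩ Ximena: 09:00–09:30, 10:00–12:00, 17:00–18:00.
Keiko ∩ Dilnoza ∩ Ximena ∩ Carlos: 09:00–09:30, 10:00–12:00, 17:30–18:00.
Windows ≥ 90 min: 10:00–12:00.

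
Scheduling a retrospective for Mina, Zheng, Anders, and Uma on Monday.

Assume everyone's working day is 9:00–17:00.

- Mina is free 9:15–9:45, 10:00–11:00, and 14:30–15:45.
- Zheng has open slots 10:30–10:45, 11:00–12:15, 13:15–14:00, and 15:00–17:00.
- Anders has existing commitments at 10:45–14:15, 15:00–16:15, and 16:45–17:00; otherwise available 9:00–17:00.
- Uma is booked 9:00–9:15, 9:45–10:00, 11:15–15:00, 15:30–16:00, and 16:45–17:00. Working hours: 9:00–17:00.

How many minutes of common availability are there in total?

15 minutes

Anders free within 09:00–17:00: 09:00–10:45, 14:15–15:00, 16:15–16:45.
Uma free within 09:00–17:00: 09:15–09:45, 10:00–11:15, 15:00–15:30, 16:00–16:45.
Mina ∩ Zheng: 10:30–10:45, 15:00–15:45.
Mina ∩ Zheng ∩ Anders: 10:30–10:45.
Mina ∩ Zheng ∩ Anders ∩ Uma: 10:30–10:45.
Total common minutes: 15.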